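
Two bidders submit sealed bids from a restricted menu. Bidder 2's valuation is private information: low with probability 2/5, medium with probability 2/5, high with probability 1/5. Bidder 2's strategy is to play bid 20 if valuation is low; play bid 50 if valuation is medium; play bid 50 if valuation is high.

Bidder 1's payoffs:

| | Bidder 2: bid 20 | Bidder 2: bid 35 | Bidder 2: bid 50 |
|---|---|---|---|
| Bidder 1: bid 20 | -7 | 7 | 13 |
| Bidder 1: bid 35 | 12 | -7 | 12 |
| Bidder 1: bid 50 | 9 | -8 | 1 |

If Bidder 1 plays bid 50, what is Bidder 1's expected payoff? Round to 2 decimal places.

Take the expectation over Bidder 2's valuation, weighting each type's action by its prior probability.
E[bid 50] = 2/5·9 + 2/5·1 + 1/5·1 = 18/5 + 2/5 + 1/5 = 21/5

4.20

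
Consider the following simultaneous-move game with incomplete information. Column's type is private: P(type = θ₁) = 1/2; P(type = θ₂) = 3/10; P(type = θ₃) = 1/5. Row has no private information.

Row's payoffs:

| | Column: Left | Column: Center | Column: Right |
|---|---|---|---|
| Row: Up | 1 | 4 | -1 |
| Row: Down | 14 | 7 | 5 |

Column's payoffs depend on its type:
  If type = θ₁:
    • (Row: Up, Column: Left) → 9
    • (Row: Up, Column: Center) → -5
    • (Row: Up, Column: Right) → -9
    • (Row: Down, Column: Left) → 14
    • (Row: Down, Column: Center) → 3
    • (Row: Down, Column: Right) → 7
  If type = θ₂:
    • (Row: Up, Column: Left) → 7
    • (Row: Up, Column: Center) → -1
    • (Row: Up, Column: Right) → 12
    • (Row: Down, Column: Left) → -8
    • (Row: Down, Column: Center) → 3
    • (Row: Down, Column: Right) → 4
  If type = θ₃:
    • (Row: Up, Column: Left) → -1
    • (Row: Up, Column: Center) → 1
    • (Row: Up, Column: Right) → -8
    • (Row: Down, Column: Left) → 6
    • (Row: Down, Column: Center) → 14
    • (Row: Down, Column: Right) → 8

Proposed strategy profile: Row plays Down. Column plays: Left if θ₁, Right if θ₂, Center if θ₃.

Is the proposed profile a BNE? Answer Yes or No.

Row plays Down: E[Down] = 1/2·(14) + 3/10·(5) + 1/5·(7) = 99/10; E[Up] = 1. Best-responding. ✓
Column (type θ₁), facing Down: Left gives 14, Center gives 3, Right gives 7. Proposed Left is best. ✓
Column (type θ₂), facing Down: Left gives -8, Center gives 3, Right gives 4. Proposed Right is best. ✓
Column (type θ₃), facing Down: Left gives 6, Center gives 14, Right gives 8. Proposed Center is best. ✓

Yes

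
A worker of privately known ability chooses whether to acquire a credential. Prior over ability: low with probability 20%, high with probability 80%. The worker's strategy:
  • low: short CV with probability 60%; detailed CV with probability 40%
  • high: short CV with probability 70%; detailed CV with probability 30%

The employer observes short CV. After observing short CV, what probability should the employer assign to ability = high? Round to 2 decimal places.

Apply Bayes' rule using the sender's strategy as the likelihood.
P(short CV) = 0.2·0.6 + 0.8·0.7 = 0.68
P(high | short CV) = (0.8·0.7) / 0.68 = 0.56 / 0.68 = 0.823529

0.82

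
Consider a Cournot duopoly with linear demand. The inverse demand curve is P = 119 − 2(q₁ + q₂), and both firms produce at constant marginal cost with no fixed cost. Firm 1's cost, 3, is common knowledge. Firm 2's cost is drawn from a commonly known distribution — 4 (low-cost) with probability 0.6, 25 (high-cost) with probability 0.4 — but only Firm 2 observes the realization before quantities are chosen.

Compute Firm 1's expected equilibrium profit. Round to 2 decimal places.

873.62

Firm 2 with cost c maximizes (119 − 2(q₁+q₂) − c)·q₂, giving q₂(c) = (119 − c − 2q₁)/4.
E[c₂] = 0.6·4 + 0.4·25 = 12.4
Firm 1's FOC against E[q₂] yields q₁ = (119 − 2·3 + E[c₂])/6 = (119 − 6 + 12.4)/6 = 20.9.
E[P] = 119 − 2·(q₁ + E[q₂]) = 44.8; Firm 1's expected profit = (E[P] − 3)·q₁ = (44.8 − 3)·20.9 = 873.62.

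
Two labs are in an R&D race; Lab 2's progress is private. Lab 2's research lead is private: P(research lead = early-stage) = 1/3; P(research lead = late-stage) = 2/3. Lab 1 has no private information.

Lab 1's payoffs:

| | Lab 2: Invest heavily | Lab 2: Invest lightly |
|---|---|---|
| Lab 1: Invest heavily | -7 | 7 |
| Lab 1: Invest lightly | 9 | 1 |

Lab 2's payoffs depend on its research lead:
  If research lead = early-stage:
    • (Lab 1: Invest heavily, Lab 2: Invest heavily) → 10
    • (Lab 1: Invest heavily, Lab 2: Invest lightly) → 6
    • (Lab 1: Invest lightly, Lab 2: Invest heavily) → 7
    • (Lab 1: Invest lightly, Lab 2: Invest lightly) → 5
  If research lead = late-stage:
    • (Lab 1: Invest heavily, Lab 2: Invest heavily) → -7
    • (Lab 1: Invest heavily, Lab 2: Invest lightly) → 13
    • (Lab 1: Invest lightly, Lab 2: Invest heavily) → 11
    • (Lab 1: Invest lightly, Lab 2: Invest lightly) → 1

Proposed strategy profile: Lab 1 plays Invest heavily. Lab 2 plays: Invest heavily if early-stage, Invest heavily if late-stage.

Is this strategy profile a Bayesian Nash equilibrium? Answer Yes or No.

No

A profile is a BNE iff every type of every player is best-responding given beliefs about the other side.
Lab 1 plays Invest heavily: E[Invest heavily] = 1/3·(-7) + 2/3·(-7) = -7; E[Invest lightly] = 9. Not best-responding. ✗
Lab 2 (research lead early-stage), facing Invest heavily: Invest heavily gives 10, Invest lightly gives 6. Proposed Invest heavily is best. ✓
Lab 2 (research lead late-stage), facing Invest heavily: Invest heavily gives -7, Invest lightly gives 13. Proposed Invest heavily is not best — profitable deviation exists. ✗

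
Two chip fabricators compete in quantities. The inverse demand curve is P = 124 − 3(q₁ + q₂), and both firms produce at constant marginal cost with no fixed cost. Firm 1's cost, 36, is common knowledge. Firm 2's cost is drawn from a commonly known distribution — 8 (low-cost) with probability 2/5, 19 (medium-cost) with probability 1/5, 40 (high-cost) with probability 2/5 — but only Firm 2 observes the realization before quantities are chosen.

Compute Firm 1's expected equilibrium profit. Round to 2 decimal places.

Each type of Firm 2 best-responds to q₁; Firm 1 best-responds to the expected q₂ over Firm 2's types.
Firm 2 with cost c maximizes (124 − 3(q₁+q₂) − c)·q₂, giving q₂(c) = (124 − c − 3q₁)/6.
E[c₂] = 2/5·8 + 1/5·19 + 2/5·40 = 23
Firm 1's FOC against E[q₂] yields q₁ = (124 − 2·36 + E[c₂])/9 = (124 − 72 + 23)/9 = 8.33333.
E[P] = 124 − 3·(q₁ + E[q₂]) = 61; Firm 1's expected profit = (E[P] − 36)·q₁ = (61 − 36)·8.33333 = 208.333.

208.33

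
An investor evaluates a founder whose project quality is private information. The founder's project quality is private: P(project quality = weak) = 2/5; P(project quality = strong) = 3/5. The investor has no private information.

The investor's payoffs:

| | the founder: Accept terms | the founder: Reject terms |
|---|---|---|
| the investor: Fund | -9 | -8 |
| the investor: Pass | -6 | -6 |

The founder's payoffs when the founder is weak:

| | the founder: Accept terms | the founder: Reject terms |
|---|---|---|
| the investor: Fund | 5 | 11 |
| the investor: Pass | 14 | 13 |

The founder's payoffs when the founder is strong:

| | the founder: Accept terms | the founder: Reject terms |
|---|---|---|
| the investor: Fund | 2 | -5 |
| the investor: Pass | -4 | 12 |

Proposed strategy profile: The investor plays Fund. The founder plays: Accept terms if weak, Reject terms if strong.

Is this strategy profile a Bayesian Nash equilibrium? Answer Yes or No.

A profile is a BNE iff every type of every player is best-responding given beliefs about the other side.
The investor plays Fund: E[Fund] = 2/5·(-9) + 3/5·(-8) = -42/5; E[Pass] = -6. Not best-responding. ✗
The founder (project quality weak), facing Fund: Accept terms gives 5, Reject terms gives 11. Proposed Accept terms is not best — profitable deviation exists. ✗
The founder (project quality strong), facing Fund: Accept terms gives 2, Reject terms gives -5. Proposed Reject terms is not best — profitable deviation exists. ✗

No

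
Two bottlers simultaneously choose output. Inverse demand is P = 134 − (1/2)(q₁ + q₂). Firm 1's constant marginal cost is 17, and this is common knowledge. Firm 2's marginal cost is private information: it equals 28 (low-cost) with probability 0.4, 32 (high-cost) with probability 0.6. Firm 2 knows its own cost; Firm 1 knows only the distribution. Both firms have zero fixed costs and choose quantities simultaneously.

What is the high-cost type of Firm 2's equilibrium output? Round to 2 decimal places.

58.53

Type-c best response for Firm 2: q₂(c) = (134 − c) − q₁/2.
Firm 1 maximizes expected profit; its first-order condition is 134 − q₁ − (1/2)E[q₂] − 17 = 0.
Substituting E[q₂] and solving: E[c₂] = 30.4, so q₁ = (134 − 2·17 + 30.4)/(3/2) = 86.9333.
q₂(high-cost) = (134 − 32 − (1/2)·86.9333) = 58.5333.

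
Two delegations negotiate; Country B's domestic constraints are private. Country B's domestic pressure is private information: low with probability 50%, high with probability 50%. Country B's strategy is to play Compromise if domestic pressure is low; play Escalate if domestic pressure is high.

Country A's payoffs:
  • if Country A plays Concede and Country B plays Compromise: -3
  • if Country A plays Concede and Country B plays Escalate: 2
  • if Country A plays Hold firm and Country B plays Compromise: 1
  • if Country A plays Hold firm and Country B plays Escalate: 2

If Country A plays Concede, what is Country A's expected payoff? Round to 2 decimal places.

E[Concede] = 0.5·(-3) + 0.5·2 = (-1.5) + 1 = -0.5

-0.50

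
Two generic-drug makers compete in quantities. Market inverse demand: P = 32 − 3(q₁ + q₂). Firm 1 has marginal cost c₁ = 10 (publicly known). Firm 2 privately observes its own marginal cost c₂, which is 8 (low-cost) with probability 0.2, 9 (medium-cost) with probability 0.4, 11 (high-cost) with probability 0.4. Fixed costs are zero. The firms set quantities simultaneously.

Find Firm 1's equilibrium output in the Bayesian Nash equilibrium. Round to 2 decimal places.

Firm 2 with cost c maximizes (32 − 3(q₁+q₂) − c)·q₂, giving q₂(c) = (32 − c − 3q₁)/6.
E[c₂] = 0.2·8 + 0.4·9 + 0.4·11 = 9.6
Firm 1's FOC against E[q₂] yields q₁ = (32 − 2·10 + E[c₂])/9 = (32 − 20 + 9.6)/9 = 2.4.

2.40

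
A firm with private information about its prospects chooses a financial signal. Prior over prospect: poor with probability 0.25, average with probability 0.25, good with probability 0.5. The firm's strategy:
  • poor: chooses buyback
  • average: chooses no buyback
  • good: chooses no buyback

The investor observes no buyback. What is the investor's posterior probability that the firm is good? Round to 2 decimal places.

0.67

P(no buyback) = 0.25·0 + 0.25·1 + 0.5·1 = 0.75
P(good | no buyback) = (0.5·1) / 0.75 = 0.5 / 0.75 = 0.666667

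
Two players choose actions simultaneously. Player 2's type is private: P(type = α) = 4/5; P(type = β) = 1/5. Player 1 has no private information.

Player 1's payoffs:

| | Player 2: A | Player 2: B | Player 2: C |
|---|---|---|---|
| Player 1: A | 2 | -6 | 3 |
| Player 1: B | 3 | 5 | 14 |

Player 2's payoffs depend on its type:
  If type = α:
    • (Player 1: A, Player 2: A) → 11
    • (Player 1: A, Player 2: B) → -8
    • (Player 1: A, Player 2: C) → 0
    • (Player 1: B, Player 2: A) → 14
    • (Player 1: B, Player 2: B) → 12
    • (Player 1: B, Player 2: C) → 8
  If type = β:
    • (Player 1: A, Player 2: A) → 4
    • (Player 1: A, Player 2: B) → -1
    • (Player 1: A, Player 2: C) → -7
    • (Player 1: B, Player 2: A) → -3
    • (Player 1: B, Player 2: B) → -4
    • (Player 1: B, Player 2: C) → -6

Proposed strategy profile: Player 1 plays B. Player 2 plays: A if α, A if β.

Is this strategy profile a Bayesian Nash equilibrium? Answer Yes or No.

Yes

A profile is a BNE iff every type of every player is best-responding given beliefs about the other side.
Player 1 plays B: E[B] = 4/5·(3) + 1/5·(3) = 3; E[A] = 2. Best-responding. ✓
Player 2 (type α), facing B: A gives 14, B gives 12, C gives 8. Proposed A is best. ✓
Player 2 (type β), facing B: A gives -3, B gives -4, C gives -6. Proposed A is best. ✓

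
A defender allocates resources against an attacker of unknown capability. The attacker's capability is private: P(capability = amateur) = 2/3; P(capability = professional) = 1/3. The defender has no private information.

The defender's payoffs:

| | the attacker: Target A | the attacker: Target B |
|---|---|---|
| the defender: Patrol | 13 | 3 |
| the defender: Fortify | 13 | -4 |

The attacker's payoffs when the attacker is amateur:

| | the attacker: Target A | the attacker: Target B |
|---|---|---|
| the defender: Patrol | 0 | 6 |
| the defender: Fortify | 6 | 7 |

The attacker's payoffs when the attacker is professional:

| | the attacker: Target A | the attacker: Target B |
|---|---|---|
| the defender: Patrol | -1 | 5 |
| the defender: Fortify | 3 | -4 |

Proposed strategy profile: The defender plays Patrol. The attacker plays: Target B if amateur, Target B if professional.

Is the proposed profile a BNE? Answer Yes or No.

The defender plays Patrol: E[Patrol] = 2/3·(3) + 1/3·(3) = 3; E[Fortify] = -4. Best-responding. ✓
The attacker (capability amateur), facing Patrol: Target A gives 0, Target B gives 6. Proposed Target B is best. ✓
The attacker (capability professional), facing Patrol: Target A gives -1, Target B gives 5. Proposed Target B is best. ✓

Yes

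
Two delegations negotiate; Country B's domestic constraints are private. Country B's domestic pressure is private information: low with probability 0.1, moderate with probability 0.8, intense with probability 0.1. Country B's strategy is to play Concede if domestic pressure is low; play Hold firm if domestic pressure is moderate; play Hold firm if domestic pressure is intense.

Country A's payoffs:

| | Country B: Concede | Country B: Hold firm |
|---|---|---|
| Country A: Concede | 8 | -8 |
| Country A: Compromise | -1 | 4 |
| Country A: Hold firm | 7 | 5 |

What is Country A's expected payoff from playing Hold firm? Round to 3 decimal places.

5.200

E[Hold firm] = 0.1·7 + 0.8·5 + 0.1·5 = 0.7 + 4 + 0.5 = 5.2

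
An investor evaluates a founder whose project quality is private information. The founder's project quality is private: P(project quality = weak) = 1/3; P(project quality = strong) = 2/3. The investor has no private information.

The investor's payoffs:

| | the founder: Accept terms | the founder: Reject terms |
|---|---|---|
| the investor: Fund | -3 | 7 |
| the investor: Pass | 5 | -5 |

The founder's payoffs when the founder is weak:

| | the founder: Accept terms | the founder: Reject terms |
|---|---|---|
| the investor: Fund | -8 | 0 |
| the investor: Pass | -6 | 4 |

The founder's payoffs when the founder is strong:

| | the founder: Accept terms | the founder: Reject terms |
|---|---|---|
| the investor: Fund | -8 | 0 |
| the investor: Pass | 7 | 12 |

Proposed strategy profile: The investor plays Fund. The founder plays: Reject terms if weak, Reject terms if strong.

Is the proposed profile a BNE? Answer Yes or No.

The investor plays Fund: E[Fund] = 1/3·(7) + 2/3·(7) = 7; E[Pass] = -5. Best-responding. ✓
The founder (project quality weak), facing Fund: Accept terms gives -8, Reject terms gives 0. Proposed Reject terms is best. ✓
The founder (project quality strong), facing Fund: Accept terms gives -8, Reject terms gives 0. Proposed Reject terms is best. ✓

Yes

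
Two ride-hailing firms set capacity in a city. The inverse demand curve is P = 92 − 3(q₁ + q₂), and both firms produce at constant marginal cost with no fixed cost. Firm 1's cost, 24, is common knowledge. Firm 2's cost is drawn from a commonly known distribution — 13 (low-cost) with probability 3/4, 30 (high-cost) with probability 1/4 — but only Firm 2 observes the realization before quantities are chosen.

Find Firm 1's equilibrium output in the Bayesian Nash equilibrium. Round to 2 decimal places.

Type-c best response for Firm 2: q₂(c) = (92 − c)/6 − q₁/2.
Firm 1 maximizes expected profit; its first-order condition is 92 − 6q₁ − 3E[q₂] − 24 = 0.
Substituting E[q₂] and solving: E[c₂] = 17.25, so q₁ = (92 − 2·24 + 17.25)/9 = 6.80556.

6.81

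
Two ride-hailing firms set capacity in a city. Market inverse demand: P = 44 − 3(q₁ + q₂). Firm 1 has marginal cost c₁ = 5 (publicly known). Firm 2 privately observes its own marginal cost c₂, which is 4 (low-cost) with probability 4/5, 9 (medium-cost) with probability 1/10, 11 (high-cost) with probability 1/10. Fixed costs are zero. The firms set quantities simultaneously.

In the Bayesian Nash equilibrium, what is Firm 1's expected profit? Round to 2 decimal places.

56.91

Type-c best response for Firm 2: q₂(c) = (44 − c)/6 − q₁/2.
Firm 1 maximizes expected profit; its first-order condition is 44 − 6q₁ − 3E[q₂] − 5 = 0.
Substituting E[q₂] and solving: E[c₂] = 5.2, so q₁ = (44 − 2·5 + 5.2)/9 = 4.35556.
E[P] = 44 − 3·(q₁ + E[q₂]) = 18.0667; Firm 1's expected profit = (E[P] − 5)·q₁ = (18.0667 − 5)·4.35556 = 56.9126.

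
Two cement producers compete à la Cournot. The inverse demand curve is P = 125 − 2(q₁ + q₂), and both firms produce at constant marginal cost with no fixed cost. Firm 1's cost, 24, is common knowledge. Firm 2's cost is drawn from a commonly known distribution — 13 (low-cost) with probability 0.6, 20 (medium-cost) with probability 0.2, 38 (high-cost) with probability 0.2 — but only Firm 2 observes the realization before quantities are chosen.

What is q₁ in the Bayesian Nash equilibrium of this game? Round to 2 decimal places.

Type-c best response for Firm 2: q₂(c) = (125 − c)/4 − q₁/2.
Firm 1 maximizes expected profit; its first-order condition is 125 − 4q₁ − 2E[q₂] − 24 = 0.
Substituting E[q₂] and solving: E[c₂] = 19.4, so q₁ = (125 − 2·24 + 19.4)/6 = 16.0667.

16.07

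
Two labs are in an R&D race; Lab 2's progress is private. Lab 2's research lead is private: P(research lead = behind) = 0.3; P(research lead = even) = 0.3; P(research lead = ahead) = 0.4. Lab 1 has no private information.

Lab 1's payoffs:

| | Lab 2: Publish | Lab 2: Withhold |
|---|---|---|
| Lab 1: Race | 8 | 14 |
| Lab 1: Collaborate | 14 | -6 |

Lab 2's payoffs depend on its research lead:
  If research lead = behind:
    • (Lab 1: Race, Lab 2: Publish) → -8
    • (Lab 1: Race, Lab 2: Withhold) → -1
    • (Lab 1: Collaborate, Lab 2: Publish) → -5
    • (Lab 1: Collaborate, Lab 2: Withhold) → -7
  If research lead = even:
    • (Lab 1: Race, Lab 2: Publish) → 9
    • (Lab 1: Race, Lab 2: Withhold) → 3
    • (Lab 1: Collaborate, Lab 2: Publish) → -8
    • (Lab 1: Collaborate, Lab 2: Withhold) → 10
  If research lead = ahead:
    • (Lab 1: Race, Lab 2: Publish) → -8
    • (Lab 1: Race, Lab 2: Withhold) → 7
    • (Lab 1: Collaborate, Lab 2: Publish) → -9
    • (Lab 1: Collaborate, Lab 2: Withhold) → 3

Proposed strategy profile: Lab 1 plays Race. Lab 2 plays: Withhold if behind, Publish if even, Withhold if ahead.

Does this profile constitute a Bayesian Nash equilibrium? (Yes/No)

A profile is a BNE iff every type of every player is best-responding given beliefs about the other side.
Lab 1 plays Race: E[Race] = 0.3·(14) + 0.3·(8) + 0.4·(14) = 12.2; E[Collaborate] = 0. Best-responding. ✓
Lab 2 (research lead behind), facing Race: Publish gives -8, Withhold gives -1. Proposed Withhold is best. ✓
Lab 2 (research lead even), facing Race: Publish gives 9, Withhold gives 3. Proposed Publish is best. ✓
Lab 2 (research lead ahead), facing Race: Publish gives -8, Withhold gives 7. Proposed Withhold is best. ✓

Yes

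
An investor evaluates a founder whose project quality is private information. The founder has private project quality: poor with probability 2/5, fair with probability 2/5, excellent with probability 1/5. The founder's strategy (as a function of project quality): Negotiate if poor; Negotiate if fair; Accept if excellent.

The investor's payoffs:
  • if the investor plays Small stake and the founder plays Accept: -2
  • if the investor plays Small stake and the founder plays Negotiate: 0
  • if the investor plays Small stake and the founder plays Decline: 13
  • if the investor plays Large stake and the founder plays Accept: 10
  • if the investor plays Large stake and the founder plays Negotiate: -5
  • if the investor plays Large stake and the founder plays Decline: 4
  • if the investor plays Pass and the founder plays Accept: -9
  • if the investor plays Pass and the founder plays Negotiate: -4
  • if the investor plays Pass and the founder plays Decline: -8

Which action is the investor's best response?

Small stake

E[Small stake] = 2/5·(0) + 2/5·(0) + 1/5·(-2) = -2/5
E[Large stake] = 2/5·(-5) + 2/5·(-5) + 1/5·(10) = -2
E[Pass] = 2/5·(-4) + 2/5·(-4) + 1/5·(-9) = -5
Best response: Small stake (-2/5 is the largest).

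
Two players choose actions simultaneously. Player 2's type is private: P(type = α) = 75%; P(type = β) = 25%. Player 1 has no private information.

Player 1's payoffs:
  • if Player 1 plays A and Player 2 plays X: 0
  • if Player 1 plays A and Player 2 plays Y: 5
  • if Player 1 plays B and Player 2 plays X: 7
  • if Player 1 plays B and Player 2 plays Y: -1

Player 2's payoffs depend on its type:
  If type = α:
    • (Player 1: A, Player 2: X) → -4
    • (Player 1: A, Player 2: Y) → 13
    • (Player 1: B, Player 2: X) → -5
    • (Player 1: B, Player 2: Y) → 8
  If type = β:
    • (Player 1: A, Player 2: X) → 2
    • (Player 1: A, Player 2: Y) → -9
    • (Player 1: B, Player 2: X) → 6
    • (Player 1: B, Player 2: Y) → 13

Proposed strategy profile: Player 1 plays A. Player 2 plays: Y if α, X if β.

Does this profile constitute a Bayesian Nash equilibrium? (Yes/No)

Yes

Player 1 plays A: E[A] = 0.75·(5) + 0.25·(0) = 3.75; E[B] = 1. Best-responding. ✓
Player 2 (type α), facing A: X gives -4, Y gives 13. Proposed Y is best. ✓
Player 2 (type β), facing A: X gives 2, Y gives -9. Proposed X is best. ✓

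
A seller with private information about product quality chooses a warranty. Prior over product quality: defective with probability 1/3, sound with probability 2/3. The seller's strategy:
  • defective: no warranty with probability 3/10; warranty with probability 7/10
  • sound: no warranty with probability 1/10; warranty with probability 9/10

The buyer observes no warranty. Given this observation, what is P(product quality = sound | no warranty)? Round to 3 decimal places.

0.400

P(no warranty) = (1/3)·(3/10) + (2/3)·(1/10) = 1/6
P(sound | no warranty) = ((2/3)·(1/10)) / (1/6) = (1/15) / (1/6) = 2/5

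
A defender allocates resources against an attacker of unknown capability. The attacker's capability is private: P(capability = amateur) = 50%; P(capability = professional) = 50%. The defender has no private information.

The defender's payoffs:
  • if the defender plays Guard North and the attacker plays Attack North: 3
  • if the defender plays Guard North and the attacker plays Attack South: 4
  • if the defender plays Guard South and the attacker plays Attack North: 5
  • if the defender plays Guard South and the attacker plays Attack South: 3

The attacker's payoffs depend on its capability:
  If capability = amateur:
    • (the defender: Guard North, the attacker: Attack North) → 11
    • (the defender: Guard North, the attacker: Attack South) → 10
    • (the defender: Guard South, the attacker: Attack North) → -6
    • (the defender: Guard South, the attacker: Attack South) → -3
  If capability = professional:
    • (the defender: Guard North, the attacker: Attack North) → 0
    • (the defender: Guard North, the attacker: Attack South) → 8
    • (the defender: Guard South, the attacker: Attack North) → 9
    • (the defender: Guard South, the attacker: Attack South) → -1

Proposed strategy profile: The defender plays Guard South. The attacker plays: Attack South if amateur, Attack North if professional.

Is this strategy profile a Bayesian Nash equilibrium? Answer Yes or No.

The defender plays Guard South: E[Guard South] = 0.5·(3) + 0.5·(5) = 4; E[Guard North] = 3.5. Best-responding. ✓
The attacker (capability amateur), facing Guard South: Attack North gives -6, Attack South gives -3. Proposed Attack South is best. ✓
The attacker (capability professional), facing Guard South: Attack North gives 9, Attack South gives -1. Proposed Attack North is best. ✓

Yes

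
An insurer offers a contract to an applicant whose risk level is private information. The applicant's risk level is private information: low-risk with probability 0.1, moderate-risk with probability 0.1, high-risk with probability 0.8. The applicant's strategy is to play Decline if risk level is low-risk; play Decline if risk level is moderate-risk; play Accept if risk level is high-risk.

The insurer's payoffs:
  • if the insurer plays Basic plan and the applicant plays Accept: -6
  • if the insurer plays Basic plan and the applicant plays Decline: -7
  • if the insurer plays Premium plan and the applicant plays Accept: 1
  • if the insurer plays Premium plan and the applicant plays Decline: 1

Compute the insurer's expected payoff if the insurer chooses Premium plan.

1

Take the expectation over the applicant's risk level, weighting each type's action by its prior probability.
E[Premium plan] = 0.1·1 + 0.1·1 + 0.8·1 = 0.1 + 0.1 + 0.8 = 1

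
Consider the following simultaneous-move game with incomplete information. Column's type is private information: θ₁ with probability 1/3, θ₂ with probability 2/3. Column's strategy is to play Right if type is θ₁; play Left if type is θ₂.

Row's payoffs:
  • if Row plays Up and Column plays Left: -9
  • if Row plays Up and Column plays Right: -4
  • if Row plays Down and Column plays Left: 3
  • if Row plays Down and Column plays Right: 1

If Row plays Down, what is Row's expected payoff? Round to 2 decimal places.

E[Down] = 1/3·1 + 2/3·3 = 1/3 + 2 = 7/3

2.33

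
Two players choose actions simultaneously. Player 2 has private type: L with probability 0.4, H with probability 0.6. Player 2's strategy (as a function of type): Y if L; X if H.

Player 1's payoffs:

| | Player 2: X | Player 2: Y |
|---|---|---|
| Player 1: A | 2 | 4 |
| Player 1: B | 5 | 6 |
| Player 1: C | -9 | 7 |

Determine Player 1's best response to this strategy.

B

E[A] = 0.4·(4) + 0.6·(2) = 2.8
E[B] = 0.4·(6) + 0.6·(5) = 5.4
E[C] = 0.4·(7) + 0.6·(-9) = -2.6
Best response: B (5.4 is the largest).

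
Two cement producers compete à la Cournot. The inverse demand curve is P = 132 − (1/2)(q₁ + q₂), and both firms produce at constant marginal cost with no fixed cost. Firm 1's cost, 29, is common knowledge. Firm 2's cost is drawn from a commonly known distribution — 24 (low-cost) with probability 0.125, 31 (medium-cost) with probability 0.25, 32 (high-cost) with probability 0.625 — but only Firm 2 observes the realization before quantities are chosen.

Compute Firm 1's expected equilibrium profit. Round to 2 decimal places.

2438.35

Type-c best response for Firm 2: q₂(c) = (132 − c) − q₁/2.
Firm 1 maximizes expected profit; its first-order condition is 132 − q₁ − (1/2)E[q₂] − 29 = 0.
Substituting E[q₂] and solving: E[c₂] = 30.75, so q₁ = (132 − 2·29 + 30.75)/(3/2) = 69.8333.
E[P] = 132 − (1/2)·(q₁ + E[q₂]) = 63.9167; Firm 1's expected profit = (E[P] − 29)·q₁ = (63.9167 − 29)·69.8333 = 2438.35.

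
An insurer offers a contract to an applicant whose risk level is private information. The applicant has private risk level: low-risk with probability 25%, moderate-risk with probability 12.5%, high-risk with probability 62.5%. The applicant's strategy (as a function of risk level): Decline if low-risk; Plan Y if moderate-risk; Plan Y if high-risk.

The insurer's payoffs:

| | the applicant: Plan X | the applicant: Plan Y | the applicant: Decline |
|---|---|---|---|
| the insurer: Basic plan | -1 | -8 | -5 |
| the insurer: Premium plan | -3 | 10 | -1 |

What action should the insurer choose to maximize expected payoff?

E[Basic plan] = 0.25·(-5) + 0.125·(-8) + 0.625·(-8) = -7.25
E[Premium plan] = 0.25·(-1) + 0.125·(10) + 0.625·(10) = 7.25
Best response: Premium plan (7.25 is the largest).

Premium plan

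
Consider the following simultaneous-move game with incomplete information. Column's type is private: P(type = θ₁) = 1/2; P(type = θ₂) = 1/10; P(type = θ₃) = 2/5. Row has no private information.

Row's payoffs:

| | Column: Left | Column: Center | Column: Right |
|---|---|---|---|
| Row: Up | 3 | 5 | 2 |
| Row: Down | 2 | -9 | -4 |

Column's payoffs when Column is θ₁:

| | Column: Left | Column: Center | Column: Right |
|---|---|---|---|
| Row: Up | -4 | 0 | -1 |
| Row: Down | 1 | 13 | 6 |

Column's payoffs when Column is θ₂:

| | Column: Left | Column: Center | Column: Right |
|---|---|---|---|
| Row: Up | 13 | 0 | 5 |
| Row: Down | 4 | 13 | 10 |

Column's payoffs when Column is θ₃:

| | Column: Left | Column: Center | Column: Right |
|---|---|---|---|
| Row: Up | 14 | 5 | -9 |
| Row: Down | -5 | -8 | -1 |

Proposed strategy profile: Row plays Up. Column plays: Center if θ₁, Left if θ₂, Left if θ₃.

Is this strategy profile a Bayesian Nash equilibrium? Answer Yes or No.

Row plays Up: E[Up] = 1/2·(5) + 1/10·(3) + 2/5·(3) = 4; E[Down] = -7/2. Best-responding. ✓
Column (type θ₁), facing Up: Left gives -4, Center gives 0, Right gives -1. Proposed Center is best. ✓
Column (type θ₂), facing Up: Left gives 13, Center gives 0, Right gives 5. Proposed Left is best. ✓
Column (type θ₃), facing Up: Left gives 14, Center gives 5, Right gives -9. Proposed Left is best. ✓

Yes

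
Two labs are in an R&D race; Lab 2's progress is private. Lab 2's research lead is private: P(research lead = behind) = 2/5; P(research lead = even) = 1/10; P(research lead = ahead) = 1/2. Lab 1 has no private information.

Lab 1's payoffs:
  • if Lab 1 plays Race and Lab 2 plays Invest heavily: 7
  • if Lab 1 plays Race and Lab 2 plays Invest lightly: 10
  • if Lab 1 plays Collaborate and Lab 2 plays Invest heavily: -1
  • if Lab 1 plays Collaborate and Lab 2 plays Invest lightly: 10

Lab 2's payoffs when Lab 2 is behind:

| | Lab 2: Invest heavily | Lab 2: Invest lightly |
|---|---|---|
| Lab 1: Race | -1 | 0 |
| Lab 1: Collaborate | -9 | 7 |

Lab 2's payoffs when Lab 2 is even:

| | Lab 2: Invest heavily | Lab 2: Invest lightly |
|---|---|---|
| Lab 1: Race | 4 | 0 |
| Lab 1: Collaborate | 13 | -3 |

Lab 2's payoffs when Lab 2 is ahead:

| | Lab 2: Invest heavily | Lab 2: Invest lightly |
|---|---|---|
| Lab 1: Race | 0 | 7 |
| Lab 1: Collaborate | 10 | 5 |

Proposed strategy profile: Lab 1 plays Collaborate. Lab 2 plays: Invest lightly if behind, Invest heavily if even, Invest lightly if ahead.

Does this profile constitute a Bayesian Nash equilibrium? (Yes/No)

Lab 1 plays Collaborate: E[Collaborate] = 2/5·(10) + 1/10·(-1) + 1/2·(10) = 89/10; E[Race] = 97/10. Not best-responding. ✗
Lab 2 (research lead behind), facing Collaborate: Invest heavily gives -9, Invest lightly gives 7. Proposed Invest lightly is best. ✓
Lab 2 (research lead even), facing Collaborate: Invest heavily gives 13, Invest lightly gives -3. Proposed Invest heavily is best. ✓
Lab 2 (research lead ahead), facing Collaborate: Invest heavily gives 10, Invest lightly gives 5. Proposed Invest lightly is not best — profitable deviation exists. ✗

No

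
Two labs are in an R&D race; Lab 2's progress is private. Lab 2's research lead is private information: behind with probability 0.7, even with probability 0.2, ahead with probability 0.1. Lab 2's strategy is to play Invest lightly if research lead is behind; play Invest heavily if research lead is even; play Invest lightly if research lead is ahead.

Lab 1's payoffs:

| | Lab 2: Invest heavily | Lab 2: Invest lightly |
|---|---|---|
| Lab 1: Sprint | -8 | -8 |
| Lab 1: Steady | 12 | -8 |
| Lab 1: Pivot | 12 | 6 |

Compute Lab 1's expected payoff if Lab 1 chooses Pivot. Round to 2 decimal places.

E[Pivot] = 0.7·6 + 0.2·12 + 0.1·6 = 4.2 + 2.4 + 0.6 = 7.2

7.20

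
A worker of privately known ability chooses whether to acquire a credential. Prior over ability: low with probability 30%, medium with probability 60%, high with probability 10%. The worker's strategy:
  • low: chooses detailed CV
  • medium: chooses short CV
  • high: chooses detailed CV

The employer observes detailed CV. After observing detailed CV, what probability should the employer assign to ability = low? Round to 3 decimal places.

0.750

Apply Bayes' rule using the sender's strategy as the likelihood.
P(detailed CV) = 0.3·1 + 0.6·0 + 0.1·1 = 0.4
P(low | detailed CV) = (0.3·1) / 0.4 = 0.3 / 0.4 = 0.75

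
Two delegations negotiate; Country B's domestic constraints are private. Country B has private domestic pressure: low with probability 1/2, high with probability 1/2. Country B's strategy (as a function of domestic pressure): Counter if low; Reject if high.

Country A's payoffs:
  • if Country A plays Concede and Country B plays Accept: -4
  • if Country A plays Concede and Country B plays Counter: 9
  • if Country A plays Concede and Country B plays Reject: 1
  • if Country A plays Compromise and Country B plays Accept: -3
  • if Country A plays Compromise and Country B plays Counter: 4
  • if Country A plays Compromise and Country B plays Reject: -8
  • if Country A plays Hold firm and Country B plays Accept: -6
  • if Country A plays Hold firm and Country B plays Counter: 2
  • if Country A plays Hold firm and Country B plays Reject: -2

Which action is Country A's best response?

Concede

Compute Country A's expected payoff for each action, taking the expectation over Country B's type.
E[Concede] = 1/2·(9) + 1/2·(1) = 5
E[Compromise] = 1/2·(4) + 1/2·(-8) = -2
E[Hold firm] = 1/2·(2) + 1/2·(-2) = 0
Best response: Concede (5 is the largest).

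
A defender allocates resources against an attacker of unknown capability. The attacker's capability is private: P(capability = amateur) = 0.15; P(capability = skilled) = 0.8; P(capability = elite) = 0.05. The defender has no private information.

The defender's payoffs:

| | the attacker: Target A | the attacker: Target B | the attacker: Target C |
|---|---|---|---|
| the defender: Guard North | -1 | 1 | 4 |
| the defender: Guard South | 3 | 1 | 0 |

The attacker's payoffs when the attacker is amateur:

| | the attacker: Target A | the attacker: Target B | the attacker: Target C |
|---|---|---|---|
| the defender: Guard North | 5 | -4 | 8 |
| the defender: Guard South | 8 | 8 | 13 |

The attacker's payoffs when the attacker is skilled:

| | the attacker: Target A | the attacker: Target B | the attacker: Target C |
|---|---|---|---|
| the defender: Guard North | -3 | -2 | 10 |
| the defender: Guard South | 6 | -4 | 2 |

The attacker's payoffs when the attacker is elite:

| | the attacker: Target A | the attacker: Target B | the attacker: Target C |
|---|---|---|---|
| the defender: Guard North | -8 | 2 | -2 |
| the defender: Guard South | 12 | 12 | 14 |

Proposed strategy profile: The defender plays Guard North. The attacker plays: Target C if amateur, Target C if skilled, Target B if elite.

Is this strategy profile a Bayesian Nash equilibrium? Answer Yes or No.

A profile is a BNE iff every type of every player is best-responding given beliefs about the other side.
The defender plays Guard North: E[Guard North] = 0.15·(4) + 0.8·(4) + 0.05·(1) = 3.85; E[Guard South] = 0.05. Best-responding. ✓
The attacker (capability amateur), facing Guard North: Target A gives 5, Target B gives -4, Target C gives 8. Proposed Target C is best. ✓
The attacker (capability skilled), facing Guard North: Target A gives -3, Target B gives -2, Target C gives 10. Proposed Target C is best. ✓
The attacker (capability elite), facing Guard North: Target A gives -8, Target B gives 2, Target C gives -2. Proposed Target B is best. ✓

Yes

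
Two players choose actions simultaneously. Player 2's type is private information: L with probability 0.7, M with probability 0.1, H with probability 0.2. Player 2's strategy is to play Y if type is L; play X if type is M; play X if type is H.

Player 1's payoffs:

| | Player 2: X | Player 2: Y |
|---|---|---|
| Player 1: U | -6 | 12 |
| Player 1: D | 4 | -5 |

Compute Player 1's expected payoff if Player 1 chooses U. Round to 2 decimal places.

6.60

E[U] = 0.7·12 + 0.1·(-6) + 0.2·(-6) = 8.4 + (-0.6) + (-1.2) = 6.6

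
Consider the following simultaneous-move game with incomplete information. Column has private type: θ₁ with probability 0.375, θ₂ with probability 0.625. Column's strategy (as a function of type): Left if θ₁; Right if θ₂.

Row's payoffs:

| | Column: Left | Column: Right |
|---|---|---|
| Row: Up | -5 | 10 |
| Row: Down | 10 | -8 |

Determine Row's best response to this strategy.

Compute Row's expected payoff for each action, taking the expectation over Column's type.
E[Up] = 0.375·(-5) + 0.625·(10) = 4.375
E[Down] = 0.375·(10) + 0.625·(-8) = -1.25
Best response: Up (4.375 is the largest).

Up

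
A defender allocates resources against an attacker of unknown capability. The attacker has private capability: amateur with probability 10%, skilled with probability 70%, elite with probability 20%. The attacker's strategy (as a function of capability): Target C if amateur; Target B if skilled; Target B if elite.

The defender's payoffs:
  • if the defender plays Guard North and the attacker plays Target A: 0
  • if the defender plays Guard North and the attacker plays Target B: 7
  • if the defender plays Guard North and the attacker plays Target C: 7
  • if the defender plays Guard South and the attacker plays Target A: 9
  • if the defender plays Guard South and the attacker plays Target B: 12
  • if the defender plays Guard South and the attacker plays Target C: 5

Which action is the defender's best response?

Guard South

Compute the defender's expected payoff for each action, taking the expectation over the attacker's type.
E[Guard North] = 0.1·(7) + 0.7·(7) + 0.2·(7) = 7
E[Guard South] = 0.1·(5) + 0.7·(12) + 0.2·(12) = 11.3
Best response: Guard South (11.3 is the largest).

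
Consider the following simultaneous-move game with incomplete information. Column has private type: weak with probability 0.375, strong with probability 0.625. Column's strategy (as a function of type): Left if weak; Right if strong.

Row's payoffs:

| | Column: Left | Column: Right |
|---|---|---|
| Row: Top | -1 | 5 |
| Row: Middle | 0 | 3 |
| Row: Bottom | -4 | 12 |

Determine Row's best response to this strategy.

E[Top] = 0.375·(-1) + 0.625·(5) = 2.75
E[Middle] = 0.375·(0) + 0.625·(3) = 1.875
E[Bottom] = 0.375·(-4) + 0.625·(12) = 6
Best response: Bottom (6 is the largest).

Bottom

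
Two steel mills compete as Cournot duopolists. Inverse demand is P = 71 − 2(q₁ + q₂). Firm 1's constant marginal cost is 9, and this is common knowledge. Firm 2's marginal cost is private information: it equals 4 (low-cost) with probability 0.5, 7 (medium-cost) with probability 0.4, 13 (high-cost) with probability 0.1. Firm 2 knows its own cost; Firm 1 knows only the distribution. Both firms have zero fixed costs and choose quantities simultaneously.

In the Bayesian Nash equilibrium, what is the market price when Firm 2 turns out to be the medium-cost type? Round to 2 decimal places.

Firm 2 with cost c maximizes (71 − 2(q₁+q₂) − c)·q₂, giving q₂(c) = (71 − c − 2q₁)/4.
E[c₂] = 0.5·4 + 0.4·7 + 0.1·13 = 6.1
Firm 1's FOC against E[q₂] yields q₁ = (71 − 2·9 + E[c₂])/6 = (71 − 18 + 6.1)/6 = 9.85.
q₂(medium-cost) = 11.075, so P = 71 − 2·(9.85 + 11.075) = 29.15.

29.15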